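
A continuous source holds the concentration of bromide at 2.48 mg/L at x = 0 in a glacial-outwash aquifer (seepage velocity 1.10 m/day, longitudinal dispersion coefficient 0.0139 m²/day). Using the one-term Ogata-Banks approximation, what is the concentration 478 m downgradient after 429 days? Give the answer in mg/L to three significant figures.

For a continuous step input, C/C₀ ≈ ½·erfc((x−vt)/(2√(Dt))).
vt = 1.10 × 429 = 471.9 m and 2√(Dt) = 2√(0.0139 × 429) = 4.884 m.
Argument (x−vt)/(2√(Dt)) = (478 − 471.9)/4.884 = 1.249; ½·erfc(1.249) = 0.03867.
C = 2.48 × 0.03867 = 0.0959 mg/L.

0.0959 mg/L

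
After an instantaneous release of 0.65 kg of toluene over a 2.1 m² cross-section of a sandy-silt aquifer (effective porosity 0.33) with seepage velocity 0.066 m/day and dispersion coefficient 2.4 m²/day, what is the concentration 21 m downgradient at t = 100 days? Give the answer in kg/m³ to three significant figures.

For an instantaneous plane source, C(x,t) = M/(n_e·A·√(4πDt)) · exp(−(x−vt)²/(4Dt)), with n_e·A the pore (flow) area.
Plume center vt = 0.066 × 100 = 6.6 m, so the well at 21 m is 14.4 m downgradient of the peak.
√(4πDt) = 54.92 m, giving peak height M/(n_e·A·√(4πDt)) = 0.65/(0.33 × 2.1 × 54.92) = 0.01708 kg/m³.
(x−vt)²/(4Dt) = (14.4)²/(4 × 2.4 × 100) = 0.2160; exp(−0.2160) = 0.8057.
C = 0.01708 × 0.8057 = 0.0138 kg/m³.

0.0138 kg/m³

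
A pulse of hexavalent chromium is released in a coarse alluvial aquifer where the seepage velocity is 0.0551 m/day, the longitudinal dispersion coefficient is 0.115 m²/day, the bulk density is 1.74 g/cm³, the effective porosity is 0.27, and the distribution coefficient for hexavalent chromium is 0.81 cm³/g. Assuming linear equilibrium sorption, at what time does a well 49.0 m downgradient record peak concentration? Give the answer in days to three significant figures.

Retardation factor R = 1 + ρ_b·K_d/n = 1 + 1.74 × 0.81/0.27 = 6.220.
Sorption retards both mechanisms: v_R = v/R = 0.008859 m/day, D_R = D/R = 0.01849 m²/day.
Peak time from v_R²t² + 2D_R t − x² = 0: t = (√(D_R² + v_R²x²) − D_R)/v_R².
√(D_R² + v_R²x²) = √(0.01849² + 0.008859² × 49.0²) = 0.4345; v_R² = 7.848e-05.
t = (0.4345 − 0.01849)/7.848e-05 = 5300 days.

5300 days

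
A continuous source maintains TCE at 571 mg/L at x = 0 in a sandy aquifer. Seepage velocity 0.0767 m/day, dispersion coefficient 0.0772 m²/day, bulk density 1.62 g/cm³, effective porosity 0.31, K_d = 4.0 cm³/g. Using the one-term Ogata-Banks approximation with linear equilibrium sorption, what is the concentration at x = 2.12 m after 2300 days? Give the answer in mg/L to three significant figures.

531 mg/L

Retardation factor R = 1 + ρ_b·K_d/n = 1 + 1.62 × 4.0/0.31 = 21.90.
Sorption retards both mechanisms: v_R = v/R = 0.003502 m/day, D_R = D/R = 0.003525 m²/day.
v_R·t = 0.003502 × 2300 = 8.0546 m; 2√(D_R t) = 5.695 m; argument = (2.12 − 8.0546)/5.695 = -1.042.
C = C₀ × ½·erfc(-1.042) = 571 × 0.9297 = 531 mg/L.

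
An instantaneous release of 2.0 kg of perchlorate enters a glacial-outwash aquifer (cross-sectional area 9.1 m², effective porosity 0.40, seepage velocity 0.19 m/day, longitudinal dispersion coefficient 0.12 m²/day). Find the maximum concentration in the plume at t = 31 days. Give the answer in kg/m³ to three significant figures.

0.0804 kg/m³

The peak of an instantaneous 1D plume sits at x = vt; there the Gaussian factor is 1 and C_max = M/(n_e·A·√(4πDt)), where n_e·A is the pore area the mass is dissolved in.
√(4πDt) = √(4π × 0.12 × 31) = 6.837 m, so C_max = 2.0/(0.40 × 9.1 × 6.837) = 0.0804 kg/m³.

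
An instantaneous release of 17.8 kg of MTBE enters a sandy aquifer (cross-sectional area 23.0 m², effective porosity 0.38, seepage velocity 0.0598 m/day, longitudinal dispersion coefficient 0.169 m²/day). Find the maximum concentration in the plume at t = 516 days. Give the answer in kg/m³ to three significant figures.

The peak of an instantaneous 1D plume sits at x = vt; there the Gaussian factor is 1 and C_max = M/(n_e·A·√(4πDt)), where n_e·A is the pore area the mass is dissolved in.
√(4πDt) = √(4π × 0.169 × 516) = 33.10 m, so C_max = 17.8/(0.38 × 23.0 × 33.10) = 0.0615 kg/m³.

0.0615 kg/m³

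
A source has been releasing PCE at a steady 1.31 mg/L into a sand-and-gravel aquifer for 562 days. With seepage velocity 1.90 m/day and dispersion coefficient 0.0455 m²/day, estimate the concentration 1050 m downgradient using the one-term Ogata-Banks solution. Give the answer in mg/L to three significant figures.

1.30 mg/L

For a continuous step input, C/C₀ ≈ ½·erfc((x−vt)/(2√(Dt))).
vt = 1.90 × 562 = 1067.8 m and 2√(Dt) = 2√(0.0455 × 562) = 10.11 m.
Argument (x−vt)/(2√(Dt)) = (1050 − 1067.8)/10.11 = -1.761; ½·erfc(-1.761) = 0.9936.
C = 1.31 × 0.9936 = 1.30 mg/L.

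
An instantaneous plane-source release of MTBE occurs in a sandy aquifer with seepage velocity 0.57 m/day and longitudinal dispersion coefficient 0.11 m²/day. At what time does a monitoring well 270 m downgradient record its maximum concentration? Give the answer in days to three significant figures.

473 days

For the 1D instantaneous-source solution, setting ∂C/∂t = 0 at fixed x gives v²t² + 2Dt − x² = 0, so t = (√(D² + v²x²) − D)/v².
√(D² + v²x²) = √(0.11² + 0.57² × 270²) = 153.9; v² = 0.3249.
t = (153.9 − 0.11)/0.3249 = 473 days (vs. the pure-advection estimate x/v = 474 d).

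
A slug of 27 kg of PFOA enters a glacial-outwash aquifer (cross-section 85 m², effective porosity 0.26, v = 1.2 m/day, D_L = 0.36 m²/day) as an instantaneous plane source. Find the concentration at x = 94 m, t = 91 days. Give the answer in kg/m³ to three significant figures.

0.0103 kg/m³

For an instantaneous plane source, C(x,t) = M/(n_e·A·√(4πDt)) · exp(−(x−vt)²/(4Dt)), with n_e·A the pore (flow) area.
Plume center vt = 1.2 × 91 = 109.2 m, so the well at 94 m is 15.2 m upgradient of the peak.
√(4πDt) = 20.29 m, giving peak height M/(n_e·A·√(4πDt)) = 27/(0.26 × 85 × 20.29) = 0.06021 kg/m³.
(x−vt)²/(4Dt) = (-15.2)²/(4 × 0.36 × 91) = 1.763; exp(−1.763) = 0.1715.
C = 0.06021 × 0.1715 = 0.0103 kg/m³.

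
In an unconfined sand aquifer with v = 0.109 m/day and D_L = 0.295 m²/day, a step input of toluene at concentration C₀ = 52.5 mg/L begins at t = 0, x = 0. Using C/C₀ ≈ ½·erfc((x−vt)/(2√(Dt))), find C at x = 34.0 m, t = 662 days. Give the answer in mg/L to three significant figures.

51.1 mg/L

For a continuous step input, C/C₀ ≈ ½·erfc((x−vt)/(2√(Dt))).
vt = 0.109 × 662 = 72.158 m and 2√(Dt) = 2√(0.295 × 662) = 27.95 m.
Argument (x−vt)/(2√(Dt)) = (34.0 − 72.158)/27.95 = -1.365; ½·erfc(-1.365) = 0.9732.
C = 52.5 × 0.9732 = 51.1 mg/L.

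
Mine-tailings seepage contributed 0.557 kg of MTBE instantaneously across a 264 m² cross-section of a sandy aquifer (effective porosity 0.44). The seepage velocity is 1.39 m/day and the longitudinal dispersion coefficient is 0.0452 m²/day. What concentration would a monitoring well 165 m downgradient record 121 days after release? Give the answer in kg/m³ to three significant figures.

0.000363 kg/m³

For an instantaneous plane source, C(x,t) = M/(n_e·A·√(4πDt)) · exp(−(x−vt)²/(4Dt)), with n_e·A the pore (flow) area.
Plume center vt = 1.39 × 121 = 168.19 m, so the well at 165 m is 3.19 m upgradient of the peak.
√(4πDt) = 8.290 m, giving peak height M/(n_e·A·√(4πDt)) = 0.557/(0.44 × 264 × 8.290) = 0.0005784 kg/m³.
(x−vt)²/(4Dt) = (-3.19)²/(4 × 0.0452 × 121) = 0.4652; exp(−0.4652) = 0.6280.
C = 0.0005784 × 0.6280 = 0.000363 kg/m³.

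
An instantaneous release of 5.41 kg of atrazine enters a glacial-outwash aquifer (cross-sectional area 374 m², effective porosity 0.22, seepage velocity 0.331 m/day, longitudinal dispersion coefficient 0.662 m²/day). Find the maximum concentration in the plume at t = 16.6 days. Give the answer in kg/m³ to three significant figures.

The peak of an instantaneous 1D plume sits at x = vt; there the Gaussian factor is 1 and C_max = M/(n_e·A·√(4πDt)), where n_e·A is the pore area the mass is dissolved in.
√(4πDt) = √(4π × 0.662 × 16.6) = 11.75 m, so C_max = 5.41/(0.22 × 374 × 11.75) = 0.00560 kg/m³.

0.00560 kg/m³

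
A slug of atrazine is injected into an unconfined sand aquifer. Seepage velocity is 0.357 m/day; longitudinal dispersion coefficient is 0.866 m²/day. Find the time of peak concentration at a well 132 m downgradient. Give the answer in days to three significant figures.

363 days

For the 1D instantaneous-source solution, setting ∂C/∂t = 0 at fixed x gives v²t² + 2Dt − x² = 0, so t = (√(D² + v²x²) − D)/v².
√(D² + v²x²) = √(0.866² + 0.357² × 132²) = 47.13; v² = 0.127449.
t = (47.13 − 0.866)/0.127449 = 363 days (vs. the pure-advection estimate x/v = 370 d).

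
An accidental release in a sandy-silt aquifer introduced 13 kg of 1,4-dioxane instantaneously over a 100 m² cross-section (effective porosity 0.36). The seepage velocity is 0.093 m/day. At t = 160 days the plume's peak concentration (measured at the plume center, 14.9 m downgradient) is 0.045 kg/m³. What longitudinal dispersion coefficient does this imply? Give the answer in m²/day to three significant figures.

At the plume center C_max = M/(n_e·A·√(4πDt)), so D = M²/(4πt·(n_e·A·C_max)²).
n_e·A·C_max = 0.36 × 100 × 0.045 = 1.620 kg/m.
D = 13²/(4π × 160 × 1.620²) = 0.0320 m²/day.

0.0320 m²/day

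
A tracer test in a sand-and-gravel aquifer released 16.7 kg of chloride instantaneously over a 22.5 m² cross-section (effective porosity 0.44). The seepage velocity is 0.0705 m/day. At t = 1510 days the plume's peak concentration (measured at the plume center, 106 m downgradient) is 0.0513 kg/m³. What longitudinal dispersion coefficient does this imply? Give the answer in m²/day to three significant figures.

0.0570 m²/day

At the plume center C_max = M/(n_e·A·√(4πDt)), so D = M²/(4πt·(n_e·A·C_max)²).
n_e·A·C_max = 0.44 × 22.5 × 0.0513 = 0.5079 kg/m.
D = 16.7²/(4π × 1510 × 0.5079²) = 0.0570 m²/day.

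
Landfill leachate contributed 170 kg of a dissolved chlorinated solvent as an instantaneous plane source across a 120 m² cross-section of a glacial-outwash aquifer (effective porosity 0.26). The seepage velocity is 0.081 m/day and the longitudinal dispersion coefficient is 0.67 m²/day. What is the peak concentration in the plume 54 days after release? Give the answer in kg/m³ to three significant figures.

0.256 kg/m³

The peak of an instantaneous 1D plume sits at x = vt; there the Gaussian factor is 1 and C_max = M/(n_e·A·√(4πDt)), where n_e·A is the pore area the mass is dissolved in.
√(4πDt) = √(4π × 0.67 × 54) = 21.32 m, so C_max = 170/(0.26 × 120 × 21.32) = 0.256 kg/m³.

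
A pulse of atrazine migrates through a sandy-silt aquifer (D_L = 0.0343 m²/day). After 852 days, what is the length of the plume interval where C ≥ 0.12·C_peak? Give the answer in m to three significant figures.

The plume is Gaussian with σ = √(2Dt) = √(2 × 0.0343 × 852) = 7.645 m.
C/C_peak = exp(−Δx²/(2σ²)) = 0.12 ⇒ Δx = σ·√(−2 ln 0.12) = 7.645 × 2.059 = 15.74 m.
Width = 2Δx = 31.5 m.

31.5 m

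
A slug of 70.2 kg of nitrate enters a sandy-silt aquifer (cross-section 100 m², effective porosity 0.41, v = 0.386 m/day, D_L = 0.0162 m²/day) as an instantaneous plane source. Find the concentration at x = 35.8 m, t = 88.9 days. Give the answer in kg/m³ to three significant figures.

For an instantaneous plane source, C(x,t) = M/(n_e·A·√(4πDt)) · exp(−(x−vt)²/(4Dt)), with n_e·A the pore (flow) area.
Plume center vt = 0.386 × 88.9 = 34.3154 m, so the well at 35.8 m is 1.4846 m downgradient of the peak.
√(4πDt) = 4.254 m, giving peak height M/(n_e·A·√(4πDt)) = 70.2/(0.41 × 100 × 4.254) = 0.4025 kg/m³.
(x−vt)²/(4Dt) = (1.4846)²/(4 × 0.0162 × 88.9) = 0.3826; exp(−0.3826) = 0.6821.
C = 0.4025 × 0.6821 = 0.275 kg/m³.

0.275 kg/m³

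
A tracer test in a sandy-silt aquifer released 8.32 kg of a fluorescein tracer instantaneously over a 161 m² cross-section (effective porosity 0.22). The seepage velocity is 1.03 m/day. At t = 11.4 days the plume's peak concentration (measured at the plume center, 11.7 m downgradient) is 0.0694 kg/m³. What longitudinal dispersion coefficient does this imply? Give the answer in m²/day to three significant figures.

0.0800 m²/day

At the plume center C_max = M/(n_e·A·√(4πDt)), so D = M²/(4πt·(n_e·A·C_max)²).
n_e·A·C_max = 0.22 × 161 × 0.0694 = 2.458 kg/m.
D = 8.32²/(4π × 11.4 × 2.458²) = 0.0800 m²/day.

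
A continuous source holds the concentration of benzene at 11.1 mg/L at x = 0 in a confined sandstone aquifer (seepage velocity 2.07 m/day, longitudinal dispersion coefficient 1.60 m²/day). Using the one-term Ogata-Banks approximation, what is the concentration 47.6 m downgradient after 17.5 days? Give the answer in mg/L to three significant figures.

0.713 mg/L

For a continuous step input, C/C₀ ≈ ½·erfc((x−vt)/(2√(Dt))).
vt = 2.07 × 17.5 = 36.225 m and 2√(Dt) = 2√(1.60 × 17.5) = 10.58 m.
Argument (x−vt)/(2√(Dt)) = (47.6 − 36.225)/10.58 = 1.075; ½·erfc(1.075) = 0.06422.
C = 11.1 × 0.06422 = 0.713 mg/L.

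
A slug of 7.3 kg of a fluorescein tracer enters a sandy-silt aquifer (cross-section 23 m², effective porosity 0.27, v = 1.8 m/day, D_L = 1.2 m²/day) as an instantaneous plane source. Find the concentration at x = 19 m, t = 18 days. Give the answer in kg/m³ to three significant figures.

0.00893 kg/m³

For an instantaneous plane source, C(x,t) = M/(n_e·A·√(4πDt)) · exp(−(x−vt)²/(4Dt)), with n_e·A the pore (flow) area.
Plume center vt = 1.8 × 18 = 32.4 m, so the well at 19 m is 13.4 m upgradient of the peak.
√(4πDt) = 16.48 m, giving peak height M/(n_e·A·√(4πDt)) = 7.3/(0.27 × 23 × 16.48) = 0.07133 kg/m³.
(x−vt)²/(4Dt) = (-13.4)²/(4 × 1.2 × 18) = 2.078; exp(−2.078) = 0.1252.
C = 0.07133 × 0.1252 = 0.00893 kg/m³.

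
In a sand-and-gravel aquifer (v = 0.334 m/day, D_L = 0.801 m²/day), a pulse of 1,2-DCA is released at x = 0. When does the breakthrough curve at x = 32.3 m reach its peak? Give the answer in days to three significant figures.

For the 1D instantaneous-source solution, setting ∂C/∂t = 0 at fixed x gives v²t² + 2Dt − x² = 0, so t = (√(D² + v²x²) − D)/v².
√(D² + v²x²) = √(0.801² + 0.334² × 32.3²) = 10.82; v² = 0.111556.
t = (10.82 − 0.801)/0.111556 = 89.8 days (vs. the pure-advection estimate x/v = 96.7 d).

89.8 days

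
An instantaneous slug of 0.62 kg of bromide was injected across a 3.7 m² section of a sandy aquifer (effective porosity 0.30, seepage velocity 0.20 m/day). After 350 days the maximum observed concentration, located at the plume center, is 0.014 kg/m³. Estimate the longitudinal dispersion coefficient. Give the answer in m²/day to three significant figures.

At the plume center C_max = M/(n_e·A·√(4πDt)), so D = M²/(4πt·(n_e·A·C_max)²).
n_e·A·C_max = 0.30 × 3.7 × 0.014 = 0.01554 kg/m.
D = 0.62²/(4π × 350 × 0.01554²) = 0.362 m²/day.

0.362 m²/day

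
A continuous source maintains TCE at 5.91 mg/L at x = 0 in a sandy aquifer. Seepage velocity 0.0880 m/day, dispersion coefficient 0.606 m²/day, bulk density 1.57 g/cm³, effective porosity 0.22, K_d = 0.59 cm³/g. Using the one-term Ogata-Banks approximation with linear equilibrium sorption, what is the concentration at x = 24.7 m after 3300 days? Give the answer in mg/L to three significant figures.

Retardation factor R = 1 + ρ_b·K_d/n = 1 + 1.57 × 0.59/0.22 = 5.210.
Sorption retards both mechanisms: v_R = v/R = 0.01689 m/day, D_R = D/R = 0.1163 m²/day.
v_R·t = 0.01689 × 3300 = 55.737 m; 2√(D_R t) = 39.18 m; argument = (24.7 − 55.737)/39.18 = -0.7922.
C = C₀ × ½·erfc(-0.7922) = 5.91 × 0.8687 = 5.13 mg/L.

5.13 mg/L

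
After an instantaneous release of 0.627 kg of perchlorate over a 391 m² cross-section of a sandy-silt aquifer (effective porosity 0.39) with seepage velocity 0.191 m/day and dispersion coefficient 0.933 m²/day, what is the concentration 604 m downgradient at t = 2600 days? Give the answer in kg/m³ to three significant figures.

For an instantaneous plane source, C(x,t) = M/(n_e·A·√(4πDt)) · exp(−(x−vt)²/(4Dt)), with n_e·A the pore (flow) area.
Plume center vt = 0.191 × 2600 = 496.6 m, so the well at 604 m is 107.4 m downgradient of the peak.
√(4πDt) = 174.6 m, giving peak height M/(n_e·A·√(4πDt)) = 0.627/(0.39 × 391 × 174.6) = 2.355e-05 kg/m³.
(x−vt)²/(4Dt) = (107.4)²/(4 × 0.933 × 2600) = 1.189; exp(−1.189) = 0.3045.
C = 2.355e-05 × 0.3045 = 7.17e-06 kg/m³.

7.17e-06 kg/m³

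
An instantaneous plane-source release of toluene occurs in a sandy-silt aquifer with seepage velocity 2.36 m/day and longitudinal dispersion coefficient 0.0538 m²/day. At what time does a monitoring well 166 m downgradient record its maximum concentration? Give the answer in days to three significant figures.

70.3 days

For the 1D instantaneous-source solution, setting ∂C/∂t = 0 at fixed x gives v²t² + 2Dt − x² = 0, so t = (√(D² + v²x²) − D)/v².
√(D² + v²x²) = √(0.0538² + 2.36² × 166²) = 391.8; v² = 5.5696.
t = (391.8 − 0.0538)/5.5696 = 70.3 days (vs. the pure-advection estimate x/v = 70.3 d).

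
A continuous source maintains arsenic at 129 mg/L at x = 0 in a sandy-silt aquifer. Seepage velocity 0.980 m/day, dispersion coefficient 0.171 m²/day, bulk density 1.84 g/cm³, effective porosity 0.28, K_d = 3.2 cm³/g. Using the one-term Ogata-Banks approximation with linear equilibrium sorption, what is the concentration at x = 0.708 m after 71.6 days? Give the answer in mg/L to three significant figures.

128 mg/L

Retardation factor R = 1 + ρ_b·K_d/n = 1 + 1.84 × 3.2/0.28 = 22.03.
Sorption retards both mechanisms: v_R = v/R = 0.04448 m/day, D_R = D/R = 0.007762 m²/day.
v_R·t = 0.04448 × 71.6 = 3.184768 m; 2√(D_R t) = 1.491 m; argument = (0.708 − 3.184768)/1.491 = -1.661.
C = C₀ × ½·erfc(-1.661) = 129 × 0.9906 = 128 mg/L.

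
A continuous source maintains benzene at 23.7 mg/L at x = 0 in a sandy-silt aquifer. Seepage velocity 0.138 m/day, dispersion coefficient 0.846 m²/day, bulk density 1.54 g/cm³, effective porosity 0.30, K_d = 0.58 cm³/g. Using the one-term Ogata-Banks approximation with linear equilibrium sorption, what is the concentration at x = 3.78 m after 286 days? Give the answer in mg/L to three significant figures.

Retardation factor R = 1 + ρ_b·K_d/n = 1 + 1.54 × 0.58/0.30 = 3.977.
Sorption retards both mechanisms: v_R = v/R = 0.03470 m/day, D_R = D/R = 0.2127 m²/day.
v_R·t = 0.03470 × 286 = 9.9242 m; 2√(D_R t) = 15.60 m; argument = (3.78 − 9.9242)/15.60 = -0.3939.
C = C₀ × ½·erfc(-0.3939) = 23.7 × 0.7113 = 16.9 mg/L.

16.9 mg/L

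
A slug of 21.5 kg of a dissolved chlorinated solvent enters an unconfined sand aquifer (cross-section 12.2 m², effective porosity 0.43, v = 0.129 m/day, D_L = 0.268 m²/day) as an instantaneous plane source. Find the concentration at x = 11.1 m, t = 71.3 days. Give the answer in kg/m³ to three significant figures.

0.252 kg/m³

For an instantaneous plane source, C(x,t) = M/(n_e·A·√(4πDt)) · exp(−(x−vt)²/(4Dt)), with n_e·A the pore (flow) area.
Plume center vt = 0.129 × 71.3 = 9.1977 m, so the well at 11.1 m is 1.9023 m downgradient of the peak.
√(4πDt) = 15.50 m, giving peak height M/(n_e·A·√(4πDt)) = 21.5/(0.43 × 12.2 × 15.50) = 0.2644 kg/m³.
(x−vt)²/(4Dt) = (1.9023)²/(4 × 0.268 × 71.3) = 0.04734; exp(−0.04734) = 0.9538.
C = 0.2644 × 0.9538 = 0.252 kg/m³.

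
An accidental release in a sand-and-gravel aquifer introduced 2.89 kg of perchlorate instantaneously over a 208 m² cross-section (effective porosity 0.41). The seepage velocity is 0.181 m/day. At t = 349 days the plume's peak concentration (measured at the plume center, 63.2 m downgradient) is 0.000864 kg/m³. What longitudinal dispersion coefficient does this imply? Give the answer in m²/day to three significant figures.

0.351 m²/day

At the plume center C_max = M/(n_e·A·√(4πDt)), so D = M²/(4πt·(n_e·A·C_max)²).
n_e·A·C_max = 0.41 × 208 × 0.000864 = 0.07368 kg/m.
D = 2.89²/(4π × 349 × 0.07368²) = 0.351 m²/day.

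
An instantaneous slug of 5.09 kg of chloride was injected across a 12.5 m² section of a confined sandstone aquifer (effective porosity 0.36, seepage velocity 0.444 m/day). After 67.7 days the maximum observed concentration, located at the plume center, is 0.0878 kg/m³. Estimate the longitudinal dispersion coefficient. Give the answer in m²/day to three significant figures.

0.195 m²/day

At the plume center C_max = M/(n_e·A·√(4πDt)), so D = M²/(4πt·(n_e·A·C_max)²).
n_e·A·C_max = 0.36 × 12.5 × 0.0878 = 0.3951 kg/m.
D = 5.09²/(4π × 67.7 × 0.3951²) = 0.195 m²/day.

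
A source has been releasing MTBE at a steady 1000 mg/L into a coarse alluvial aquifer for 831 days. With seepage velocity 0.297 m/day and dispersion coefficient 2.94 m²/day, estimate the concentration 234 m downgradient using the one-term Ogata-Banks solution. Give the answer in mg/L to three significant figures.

573 mg/L

For a continuous step input, C/C₀ ≈ ½·erfc((x−vt)/(2√(Dt))).
vt = 0.297 × 831 = 246.807 m and 2√(Dt) = 2√(2.94 × 831) = 98.86 m.
Argument (x−vt)/(2√(Dt)) = (234 − 246.807)/98.86 = -0.1295; ½·erfc(-0.1295) = 0.5727.
C = 1000 × 0.5727 = 573 mg/L.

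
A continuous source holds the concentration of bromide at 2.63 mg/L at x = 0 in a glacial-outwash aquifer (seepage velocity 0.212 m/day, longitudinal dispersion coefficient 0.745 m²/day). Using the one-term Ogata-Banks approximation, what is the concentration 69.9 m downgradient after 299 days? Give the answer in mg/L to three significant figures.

For a continuous step input, C/C₀ ≈ ½·erfc((x−vt)/(2√(Dt))).
vt = 0.212 × 299 = 63.388 m and 2√(Dt) = 2√(0.745 × 299) = 29.85 m.
Argument (x−vt)/(2√(Dt)) = (69.9 − 63.388)/29.85 = 0.2182; ½·erfc(0.2182) = 0.3788.
C = 2.63 × 0.3788 = 0.996 mg/L.

0.996 mg/L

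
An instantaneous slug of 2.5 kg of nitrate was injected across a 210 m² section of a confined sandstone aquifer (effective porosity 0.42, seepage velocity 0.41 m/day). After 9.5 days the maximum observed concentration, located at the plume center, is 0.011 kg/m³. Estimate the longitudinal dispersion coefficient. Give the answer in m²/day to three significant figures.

At the plume center C_max = M/(n_e·A·√(4πDt)), so D = M²/(4πt·(n_e·A·C_max)²).
n_e·A·C_max = 0.42 × 210 × 0.011 = 0.9702 kg/m.
D = 2.5²/(4π × 9.5 × 0.9702²) = 0.0556 m²/day.

0.0556 m²/day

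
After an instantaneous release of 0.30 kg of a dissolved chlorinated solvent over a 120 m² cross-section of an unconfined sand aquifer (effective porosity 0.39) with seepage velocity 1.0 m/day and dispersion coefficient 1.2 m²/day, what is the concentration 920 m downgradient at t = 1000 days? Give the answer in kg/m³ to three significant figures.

For an instantaneous plane source, C(x,t) = M/(n_e·A·√(4πDt)) · exp(−(x−vt)²/(4Dt)), with n_e·A the pore (flow) area.
Plume center vt = 1.0 × 1000 = 1000 m, so the well at 920 m is 80 m upgradient of the peak.
√(4πDt) = 122.8 m, giving peak height M/(n_e·A·√(4πDt)) = 0.30/(0.39 × 120 × 122.8) = 5.220e-05 kg/m³.
(x−vt)²/(4Dt) = (-80)²/(4 × 1.2 × 1000) = 1.333; exp(−1.333) = 0.2637.
C = 5.220e-05 × 0.2637 = 1.38e-05 kg/m³.

1.38e-05 kg/m³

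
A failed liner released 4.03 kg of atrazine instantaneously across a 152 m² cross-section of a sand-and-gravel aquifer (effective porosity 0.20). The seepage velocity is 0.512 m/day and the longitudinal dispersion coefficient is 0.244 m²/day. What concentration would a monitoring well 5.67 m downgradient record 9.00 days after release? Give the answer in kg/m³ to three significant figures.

For an instantaneous plane source, C(x,t) = M/(n_e·A·√(4πDt)) · exp(−(x−vt)²/(4Dt)), with n_e·A the pore (flow) area.
Plume center vt = 0.512 × 9.00 = 4.608 m, so the well at 5.67 m is 1.062 m downgradient of the peak.
√(4πDt) = 5.253 m, giving peak height M/(n_e·A·√(4πDt)) = 4.03/(0.20 × 152 × 5.253) = 0.02524 kg/m³.
(x−vt)²/(4Dt) = (1.062)²/(4 × 0.244 × 9.00) = 0.1284; exp(−0.1284) = 0.8795.
C = 0.02524 × 0.8795 = 0.0222 kg/m³.

0.0222 kg/m³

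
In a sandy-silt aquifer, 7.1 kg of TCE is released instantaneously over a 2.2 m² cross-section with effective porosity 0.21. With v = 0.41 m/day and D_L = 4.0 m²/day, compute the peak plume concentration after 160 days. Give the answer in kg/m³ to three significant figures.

The peak of an instantaneous 1D plume sits at x = vt; there the Gaussian factor is 1 and C_max = M/(n_e·A·√(4πDt)), where n_e·A is the pore area the mass is dissolved in.
√(4πDt) = √(4π × 4.0 × 160) = 89.68 m, so C_max = 7.1/(0.21 × 2.2 × 89.68) = 0.171 kg/m³.

0.171 kg/m³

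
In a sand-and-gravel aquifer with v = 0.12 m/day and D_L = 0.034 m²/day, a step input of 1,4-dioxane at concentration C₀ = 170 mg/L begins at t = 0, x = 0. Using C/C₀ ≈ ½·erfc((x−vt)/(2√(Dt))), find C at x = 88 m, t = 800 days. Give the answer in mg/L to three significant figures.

146 mg/L

For a continuous step input, C/C₀ ≈ ½·erfc((x−vt)/(2√(Dt))).
vt = 0.12 × 800 = 96 m and 2√(Dt) = 2√(0.034 × 800) = 10.43 m.
Argument (x−vt)/(2√(Dt)) = (88 − 96)/10.43 = -0.7670; ½·erfc(-0.7670) = 0.8610.
C = 170 × 0.8610 = 146 mg/L.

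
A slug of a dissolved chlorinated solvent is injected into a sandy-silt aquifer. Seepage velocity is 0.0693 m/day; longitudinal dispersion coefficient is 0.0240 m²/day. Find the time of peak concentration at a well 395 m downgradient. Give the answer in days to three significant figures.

5690 days

For the 1D instantaneous-source solution, setting ∂C/∂t = 0 at fixed x gives v²t² + 2Dt − x² = 0, so t = (√(D² + v²x²) − D)/v².
√(D² + v²x²) = √(0.0240² + 0.0693² × 395²) = 27.37; v² = 0.00480249.
t = (27.37 − 0.0240)/0.00480249 = 5690 days (vs. the pure-advection estimate x/v = 5700 d).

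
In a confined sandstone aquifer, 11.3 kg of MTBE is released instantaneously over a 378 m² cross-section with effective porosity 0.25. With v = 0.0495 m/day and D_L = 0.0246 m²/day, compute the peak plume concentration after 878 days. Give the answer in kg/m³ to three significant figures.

The peak of an instantaneous 1D plume sits at x = vt; there the Gaussian factor is 1 and C_max = M/(n_e·A·√(4πDt)), where n_e·A is the pore area the mass is dissolved in.
√(4πDt) = √(4π × 0.0246 × 878) = 16.47 m, so C_max = 11.3/(0.25 × 378 × 16.47) = 0.00726 kg/m³.

0.00726 kg/m³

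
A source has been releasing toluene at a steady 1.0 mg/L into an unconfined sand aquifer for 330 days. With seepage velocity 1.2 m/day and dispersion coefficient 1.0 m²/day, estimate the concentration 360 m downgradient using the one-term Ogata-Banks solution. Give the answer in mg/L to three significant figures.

0.919 mg/L

For a continuous step input, C/C₀ ≈ ½·erfc((x−vt)/(2√(Dt))).
vt = 1.2 × 330 = 396 m and 2√(Dt) = 2√(1.0 × 330) = 36.33 m.
Argument (x−vt)/(2√(Dt)) = (360 − 396)/36.33 = -0.9909; ½·erfc(-0.9909) = 0.9194.
C = 1.0 × 0.9194 = 0.919 mg/L.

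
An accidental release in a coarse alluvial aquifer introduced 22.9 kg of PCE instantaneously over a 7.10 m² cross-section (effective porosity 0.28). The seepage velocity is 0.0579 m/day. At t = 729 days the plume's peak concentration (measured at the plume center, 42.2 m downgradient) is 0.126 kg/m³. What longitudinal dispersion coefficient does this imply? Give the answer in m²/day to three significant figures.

0.912 m²/day

At the plume center C_max = M/(n_e·A·√(4πDt)), so D = M²/(4πt·(n_e·A·C_max)²).
n_e·A·C_max = 0.28 × 7.10 × 0.126 = 0.2505 kg/m.
D = 22.9²/(4π × 729 × 0.2505²) = 0.912 m²/day.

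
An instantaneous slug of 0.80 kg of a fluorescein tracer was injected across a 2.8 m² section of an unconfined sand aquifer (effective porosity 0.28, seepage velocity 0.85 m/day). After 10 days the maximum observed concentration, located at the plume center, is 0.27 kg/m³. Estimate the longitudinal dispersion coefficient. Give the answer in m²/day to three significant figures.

0.114 m²/day

At the plume center C_max = M/(n_e·A·√(4πDt)), so D = M²/(4πt·(n_e·A·C_max)²).
n_e·A·C_max = 0.28 × 2.8 × 0.27 = 0.2117 kg/m.
D = 0.80²/(4π × 10 × 0.2117²) = 0.114 m²/day.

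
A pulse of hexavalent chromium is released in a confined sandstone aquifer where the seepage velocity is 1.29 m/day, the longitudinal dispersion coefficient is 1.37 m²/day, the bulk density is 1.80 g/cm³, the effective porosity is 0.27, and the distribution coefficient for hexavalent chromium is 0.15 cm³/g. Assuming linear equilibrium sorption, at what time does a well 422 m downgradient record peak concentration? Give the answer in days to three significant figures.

Retardation factor R = 1 + ρ_b·K_d/n = 1 + 1.80 × 0.15/0.27 = 2.000.
Sorption retards both mechanisms: v_R = v/R = 0.6450 m/day, D_R = D/R = 0.6850 m²/day.
Peak time from v_R²t² + 2D_R t − x² = 0: t = (√(D_R² + v_R²x²) − D_R)/v_R².
√(D_R² + v_R²x²) = √(0.6850² + 0.6450² × 422²) = 272.2; v_R² = 0.4160.
t = (272.2 − 0.6850)/0.4160 = 653 days.

653 days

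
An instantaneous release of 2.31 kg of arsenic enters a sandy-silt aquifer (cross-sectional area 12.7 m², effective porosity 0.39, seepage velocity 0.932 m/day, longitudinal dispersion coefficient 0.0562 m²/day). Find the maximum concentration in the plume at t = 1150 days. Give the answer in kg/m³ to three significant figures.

0.0164 kg/m³

The peak of an instantaneous 1D plume sits at x = vt; there the Gaussian factor is 1 and C_max = M/(n_e·A·√(4πDt)), where n_e·A is the pore area the mass is dissolved in.
√(4πDt) = √(4π × 0.0562 × 1150) = 28.50 m, so C_max = 2.31/(0.39 × 12.7 × 28.50) = 0.0164 kg/m³.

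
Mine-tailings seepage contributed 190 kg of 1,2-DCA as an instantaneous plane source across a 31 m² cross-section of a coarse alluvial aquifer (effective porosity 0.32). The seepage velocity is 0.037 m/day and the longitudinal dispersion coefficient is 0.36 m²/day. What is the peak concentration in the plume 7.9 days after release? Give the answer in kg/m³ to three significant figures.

The peak of an instantaneous 1D plume sits at x = vt; there the Gaussian factor is 1 and C_max = M/(n_e·A·√(4πDt)), where n_e·A is the pore area the mass is dissolved in.
√(4πDt) = √(4π × 0.36 × 7.9) = 5.978 m, so C_max = 190/(0.32 × 31 × 5.978) = 3.20 kg/m³.

3.20 kg/m³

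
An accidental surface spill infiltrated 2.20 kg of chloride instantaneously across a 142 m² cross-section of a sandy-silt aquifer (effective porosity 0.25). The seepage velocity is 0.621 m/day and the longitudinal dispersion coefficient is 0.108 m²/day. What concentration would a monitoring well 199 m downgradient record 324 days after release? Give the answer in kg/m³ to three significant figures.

For an instantaneous plane source, C(x,t) = M/(n_e·A·√(4πDt)) · exp(−(x−vt)²/(4Dt)), with n_e·A the pore (flow) area.
Plume center vt = 0.621 × 324 = 201.204 m, so the well at 199 m is 2.204 m upgradient of the peak.
√(4πDt) = 20.97 m, giving peak height M/(n_e·A·√(4πDt)) = 2.20/(0.25 × 142 × 20.97) = 0.002955 kg/m³.
(x−vt)²/(4Dt) = (-2.204)²/(4 × 0.108 × 324) = 0.03471; exp(−0.03471) = 0.9659.
C = 0.002955 × 0.9659 = 0.00285 kg/m³.

0.00285 kg/m³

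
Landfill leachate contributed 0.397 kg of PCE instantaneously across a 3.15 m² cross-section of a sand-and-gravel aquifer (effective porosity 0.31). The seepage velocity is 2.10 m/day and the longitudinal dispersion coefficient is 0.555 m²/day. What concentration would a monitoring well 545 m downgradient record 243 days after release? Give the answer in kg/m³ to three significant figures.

0.00106 kg/m³

For an instantaneous plane source, C(x,t) = M/(n_e·A·√(4πDt)) · exp(−(x−vt)²/(4Dt)), with n_e·A the pore (flow) area.
Plume center vt = 2.10 × 243 = 510.3 m, so the well at 545 m is 34.7 m downgradient of the peak.
√(4πDt) = 41.17 m, giving peak height M/(n_e·A·√(4πDt)) = 0.397/(0.31 × 3.15 × 41.17) = 0.009875 kg/m³.
(x−vt)²/(4Dt) = (34.7)²/(4 × 0.555 × 243) = 2.232; exp(−2.232) = 0.1073.
C = 0.009875 × 0.1073 = 0.00106 kg/m³.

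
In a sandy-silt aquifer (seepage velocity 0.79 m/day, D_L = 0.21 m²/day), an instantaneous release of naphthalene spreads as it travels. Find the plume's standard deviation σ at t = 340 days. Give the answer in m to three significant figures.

11.9 m

Dispersive spreading gives a Gaussian with σ² = 2Dt; advection only shifts the center.
σ = √(2 × 0.21 × 340) = 11.9 m.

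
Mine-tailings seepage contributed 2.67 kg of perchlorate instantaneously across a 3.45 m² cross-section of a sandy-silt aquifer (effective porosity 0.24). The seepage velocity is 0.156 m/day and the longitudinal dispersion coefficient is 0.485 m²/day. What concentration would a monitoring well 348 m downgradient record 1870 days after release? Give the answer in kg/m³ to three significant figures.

For an instantaneous plane source, C(x,t) = M/(n_e·A·√(4πDt)) · exp(−(x−vt)²/(4Dt)), with n_e·A the pore (flow) area.
Plume center vt = 0.156 × 1870 = 291.72 m, so the well at 348 m is 56.28 m downgradient of the peak.
√(4πDt) = 106.8 m, giving peak height M/(n_e·A·√(4πDt)) = 2.67/(0.24 × 3.45 × 106.8) = 0.03019 kg/m³.
(x−vt)²/(4Dt) = (56.28)²/(4 × 0.485 × 1870) = 0.8731; exp(−0.8731) = 0.4177.
C = 0.03019 × 0.4177 = 0.0126 kg/m³.

0.0126 kg/m³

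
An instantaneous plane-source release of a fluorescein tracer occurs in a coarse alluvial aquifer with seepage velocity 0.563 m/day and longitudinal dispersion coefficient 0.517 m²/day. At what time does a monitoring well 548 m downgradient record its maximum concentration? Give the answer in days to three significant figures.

For the 1D instantaneous-source solution, setting ∂C/∂t = 0 at fixed x gives v²t² + 2Dt − x² = 0, so t = (√(D² + v²x²) − D)/v².
√(D² + v²x²) = √(0.517² + 0.563² × 548²) = 308.5; v² = 0.316969.
t = (308.5 − 0.517)/0.316969 = 972 days (vs. the pure-advection estimate x/v = 973 d).

972 days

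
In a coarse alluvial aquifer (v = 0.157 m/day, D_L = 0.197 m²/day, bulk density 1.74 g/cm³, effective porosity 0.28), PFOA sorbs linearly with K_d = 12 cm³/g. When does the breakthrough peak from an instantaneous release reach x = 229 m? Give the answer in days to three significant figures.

Retardation factor R = 1 + ρ_b·K_d/n = 1 + 1.74 × 12/0.28 = 75.57.
Sorption retards both mechanisms: v_R = v/R = 0.002078 m/day, D_R = D/R = 0.002607 m²/day.
Peak time from v_R²t² + 2D_R t − x² = 0: t = (√(D_R² + v_R²x²) − D_R)/v_R².
√(D_R² + v_R²x²) = √(0.002607² + 0.002078² × 229²) = 0.4759; v_R² = 4.318e-06.
t = (0.4759 − 0.002607)/4.318e-06 = 110000 days.

110000 days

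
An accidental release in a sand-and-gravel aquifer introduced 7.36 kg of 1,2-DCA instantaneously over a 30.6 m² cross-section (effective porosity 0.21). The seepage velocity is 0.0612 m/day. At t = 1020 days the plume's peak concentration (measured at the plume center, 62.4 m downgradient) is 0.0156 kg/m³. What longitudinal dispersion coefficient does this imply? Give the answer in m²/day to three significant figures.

At the plume center C_max = M/(n_e·A·√(4πDt)), so D = M²/(4πt·(n_e·A·C_max)²).
n_e·A·C_max = 0.21 × 30.6 × 0.0156 = 0.1002 kg/m.
D = 7.36²/(4π × 1020 × 0.1002²) = 0.421 m²/day.

0.421 m²/day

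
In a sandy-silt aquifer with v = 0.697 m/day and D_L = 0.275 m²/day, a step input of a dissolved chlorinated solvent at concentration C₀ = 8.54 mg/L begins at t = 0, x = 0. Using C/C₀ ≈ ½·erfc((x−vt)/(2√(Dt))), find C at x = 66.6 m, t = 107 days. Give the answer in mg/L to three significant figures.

For a continuous step input, C/C₀ ≈ ½·erfc((x−vt)/(2√(Dt))).
vt = 0.697 × 107 = 74.579 m and 2√(Dt) = 2√(0.275 × 107) = 10.85 m.
Argument (x−vt)/(2√(Dt)) = (66.6 − 74.579)/10.85 = -0.7354; ½·erfc(-0.7354) = 0.8508.
C = 8.54 × 0.8508 = 7.27 mg/L.

7.27 mg/L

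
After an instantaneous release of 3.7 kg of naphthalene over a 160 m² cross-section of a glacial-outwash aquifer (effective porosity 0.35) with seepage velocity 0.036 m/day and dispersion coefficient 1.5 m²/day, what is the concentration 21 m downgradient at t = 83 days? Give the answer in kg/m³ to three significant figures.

For an instantaneous plane source, C(x,t) = M/(n_e·A·√(4πDt)) · exp(−(x−vt)²/(4Dt)), with n_e·A the pore (flow) area.
Plume center vt = 0.036 × 83 = 2.988 m, so the well at 21 m is 18.012 m downgradient of the peak.
√(4πDt) = 39.55 m, giving peak height M/(n_e·A·√(4πDt)) = 3.7/(0.35 × 160 × 39.55) = 0.001671 kg/m³.
(x−vt)²/(4Dt) = (18.012)²/(4 × 1.5 × 83) = 0.6515; exp(−0.6515) = 0.5213.
C = 0.001671 × 0.5213 = 0.000871 kg/m³.

0.000871 kg/m³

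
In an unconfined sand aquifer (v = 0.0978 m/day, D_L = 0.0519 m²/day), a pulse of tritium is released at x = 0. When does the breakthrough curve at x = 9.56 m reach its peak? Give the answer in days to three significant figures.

For the 1D instantaneous-source solution, setting ∂C/∂t = 0 at fixed x gives v²t² + 2Dt − x² = 0, so t = (√(D² + v²x²) − D)/v².
√(D² + v²x²) = √(0.0519² + 0.0978² × 9.56²) = 0.9364; v² = 0.00956484.
t = (0.9364 − 0.0519)/0.00956484 = 92.5 days (vs. the pure-advection estimate x/v = 97.8 d).

92.5 days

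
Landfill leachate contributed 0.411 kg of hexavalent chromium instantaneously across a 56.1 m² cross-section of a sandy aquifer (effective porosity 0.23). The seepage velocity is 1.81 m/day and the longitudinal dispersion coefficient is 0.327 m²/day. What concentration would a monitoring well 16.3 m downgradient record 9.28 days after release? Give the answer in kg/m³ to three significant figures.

For an instantaneous plane source, C(x,t) = M/(n_e·A·√(4πDt)) · exp(−(x−vt)²/(4Dt)), with n_e·A the pore (flow) area.
Plume center vt = 1.81 × 9.28 = 16.7968 m, so the well at 16.3 m is 0.4968 m upgradient of the peak.
√(4πDt) = 6.175 m, giving peak height M/(n_e·A·√(4πDt)) = 0.411/(0.23 × 56.1 × 6.175) = 0.005158 kg/m³.
(x−vt)²/(4Dt) = (-0.4968)²/(4 × 0.327 × 9.28) = 0.02033; exp(−0.02033) = 0.9799.
C = 0.005158 × 0.9799 = 0.00505 kg/m³.

0.00505 kg/m³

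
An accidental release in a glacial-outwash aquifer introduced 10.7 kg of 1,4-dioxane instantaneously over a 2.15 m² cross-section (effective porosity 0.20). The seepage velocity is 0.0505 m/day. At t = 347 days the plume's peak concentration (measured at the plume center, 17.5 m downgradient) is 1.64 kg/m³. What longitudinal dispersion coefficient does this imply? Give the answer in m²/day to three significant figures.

0.0528 m²/day

At the plume center C_max = M/(n_e·A·√(4πDt)), so D = M²/(4πt·(n_e·A·C_max)²).
n_e·A·C_max = 0.20 × 2.15 × 1.64 = 0.7052 kg/m.
D = 10.7²/(4π × 347 × 0.7052²) = 0.0528 m²/day.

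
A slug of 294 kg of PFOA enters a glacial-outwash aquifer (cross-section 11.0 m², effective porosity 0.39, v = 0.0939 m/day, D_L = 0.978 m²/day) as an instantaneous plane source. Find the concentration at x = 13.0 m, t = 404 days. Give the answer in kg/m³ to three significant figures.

0.656 kg/m³

For an instantaneous plane source, C(x,t) = M/(n_e·A·√(4πDt)) · exp(−(x−vt)²/(4Dt)), with n_e·A the pore (flow) area.
Plume center vt = 0.0939 × 404 = 37.9356 m, so the well at 13.0 m is 24.9356 m upgradient of the peak.
√(4πDt) = 70.46 m, giving peak height M/(n_e·A·√(4πDt)) = 294/(0.39 × 11.0 × 70.46) = 0.9726 kg/m³.
(x−vt)²/(4Dt) = (-24.9356)²/(4 × 0.978 × 404) = 0.3934; exp(−0.3934) = 0.6748.
C = 0.9726 × 0.6748 = 0.656 kg/m³.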